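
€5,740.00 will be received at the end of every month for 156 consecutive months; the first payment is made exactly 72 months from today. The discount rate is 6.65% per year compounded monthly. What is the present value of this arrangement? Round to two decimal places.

Ordinary annuity of 156 payments, first payment at period 72.
Periodic rate r = 0.0665/12 per month; n is counted in months.
The ordinary-annuity PV formula values the stream one period before the first payment (period 71); discount that back 71 periods:
PV₀ = 5,740 × [1 − (1+r)^−156] / r × (1+r)^−71 = €404,196.30

€404,196.30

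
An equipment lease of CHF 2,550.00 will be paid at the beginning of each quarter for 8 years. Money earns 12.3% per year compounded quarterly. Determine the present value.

This is an annuity due: 32 payments of CHF 2,550.00 at the beginning of each quarter.
Periodic rate r = 0.123/4 per quarter; n is counted in quarters.
PV = PMT × [(1 − (1+r)^−n)/r] × (1+r) = 2,550 × [1 − (1+r)^−32] / r × (1+r) = CHF 53,047.24

CHF 53,047.24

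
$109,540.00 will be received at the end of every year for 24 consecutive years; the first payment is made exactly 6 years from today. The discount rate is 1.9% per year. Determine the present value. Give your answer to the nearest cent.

$1,907,284.80

Ordinary annuity of 24 payments, first payment at period 6.
Periodic rate r = 0.019 per year.
The ordinary-annuity PV formula values the stream one period before the first payment (period 5); discount that back 5 periods:
PV₀ = 109,540 × [1 − (1+r)^−24] / r × (1+r)^−5 = $1,907,284.80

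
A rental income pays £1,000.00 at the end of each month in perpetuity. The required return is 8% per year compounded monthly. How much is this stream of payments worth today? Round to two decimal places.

£150,000.00

Periodic rate r = 0.08/12 per month.
Level perpetuity: PV = PMT / r = 1,000 / (0.08/12) = £150,000.00.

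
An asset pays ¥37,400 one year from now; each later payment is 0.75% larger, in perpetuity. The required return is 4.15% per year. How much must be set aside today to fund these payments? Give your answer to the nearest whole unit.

Periodic rate r = 0.0415 per year.
Growing perpetuity (Gordon): PV = PMT₁ / (r − g) = 37,400 / (r − 0.0075) = ¥1,100,000.

¥1,100,000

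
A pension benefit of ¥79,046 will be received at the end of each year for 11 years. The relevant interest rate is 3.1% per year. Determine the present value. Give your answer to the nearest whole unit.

This is an ordinary annuity: 11 payments of ¥79,046 at the end of each year.
Periodic rate r = 0.031 per year.
PV = PMT × [(1 − (1+r)^−n)/r] = 79,046 × [1 − (1+r)^−11] / r = ¥727,349

¥727,349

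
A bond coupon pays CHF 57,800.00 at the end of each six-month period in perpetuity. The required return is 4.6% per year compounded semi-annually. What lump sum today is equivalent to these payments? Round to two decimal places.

Periodic rate r = 0.046/2 per half-year.
Level perpetuity: PV = PMT / r = 57,800 / (0.046/2) = CHF 2,513,043.48.

CHF 2,513,043.48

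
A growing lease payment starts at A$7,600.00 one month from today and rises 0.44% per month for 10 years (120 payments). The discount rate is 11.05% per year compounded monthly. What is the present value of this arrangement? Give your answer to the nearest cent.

Periodic rate r = 0.1105/12 per month; n is counted in months.
Growing ordinary annuity: PV = PMT₁ × [1 − ((1+g)/(1+r))^n] / (r − g) = 7,600 × [1 − ((1+0.0044)/(1+r))^120] / (r − 0.0044) = A$689,493.95.

A$689,493.95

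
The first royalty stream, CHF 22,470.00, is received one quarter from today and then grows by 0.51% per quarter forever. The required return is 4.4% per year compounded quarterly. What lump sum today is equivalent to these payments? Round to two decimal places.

Periodic rate r = 0.044/4 per quarter.
Growing perpetuity (Gordon): PV = PMT₁ / (r − g) = 22,470 / (r − 0.0051) = CHF 3,808,474.58.

CHF 3,808,474.58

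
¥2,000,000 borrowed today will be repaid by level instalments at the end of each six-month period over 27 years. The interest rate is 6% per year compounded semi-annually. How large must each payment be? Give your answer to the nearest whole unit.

Level ordinary annuity; solve PV = PMT × [(1 − (1+r)^−n)/r] for PMT.
Periodic rate r = 0.06/2 per half-year; n is counted in half-years.
With n = 54: PMT = 2,000,000 / ([(1 − (1+r)^−n)/r]) = ¥75,251

¥75,251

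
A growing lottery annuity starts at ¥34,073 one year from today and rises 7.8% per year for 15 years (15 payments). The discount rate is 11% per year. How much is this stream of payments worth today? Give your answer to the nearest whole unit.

¥378,192

Periodic rate r = 0.11 per year.
Growing ordinary annuity: PV = PMT₁ × [1 − ((1+g)/(1+r))^n] / (r − g) = 34,073 × [1 − ((1+0.078)/(1+r))^15] / (r − 0.078) = ¥378,192.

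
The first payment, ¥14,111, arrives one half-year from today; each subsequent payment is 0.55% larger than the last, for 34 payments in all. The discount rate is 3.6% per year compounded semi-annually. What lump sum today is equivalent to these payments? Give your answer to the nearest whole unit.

Periodic rate r = 0.036/2 per half-year; n is counted in half-years.
Growing ordinary annuity: PV = PMT₁ × [1 − ((1+g)/(1+r))^n] / (r − g) = 14,111 × [1 − ((1+0.0055)/(1+r))^34] / (r − 0.0055) = ¥387,205.

¥387,205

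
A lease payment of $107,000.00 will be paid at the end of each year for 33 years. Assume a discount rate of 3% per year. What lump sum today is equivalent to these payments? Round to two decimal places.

This is an ordinary annuity: 33 payments of $107,000.00 at the end of each year.
Periodic rate r = 0.03 per year.
PV = PMT × [(1 − (1+r)^−n)/r] = 107,000 × [1 − (1+r)^−33] / r = $2,221,939.72

$2,221,939.72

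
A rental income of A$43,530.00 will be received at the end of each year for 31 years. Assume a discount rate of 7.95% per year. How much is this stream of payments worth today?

This is an ordinary annuity: 31 payments of A$43,530.00 at the end of each year.
Periodic rate r = 0.0795 per year.
PV = PMT × [(1 − (1+r)^−n)/r] = 43,530 × [1 − (1+r)^−31] / r = A$496,435.57

A$496,435.57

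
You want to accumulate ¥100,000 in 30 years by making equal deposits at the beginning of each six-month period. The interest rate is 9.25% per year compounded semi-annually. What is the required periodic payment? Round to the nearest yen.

Level annuity due; solve FV = PMT × [((1+r)^n − 1)/r] × (1+r) for PMT.
Periodic rate r = 0.0925/2 per half-year; n is counted in half-years.
With n = 60: PMT = 100,000 / ([((1+r)^n − 1)/r] × (1+r)) = ¥314

¥314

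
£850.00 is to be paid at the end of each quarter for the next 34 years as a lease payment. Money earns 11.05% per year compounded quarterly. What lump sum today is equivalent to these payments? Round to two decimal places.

This is an ordinary annuity: 136 payments of £850.00 at the end of each quarter.
Periodic rate r = 0.1105/4 per quarter; n is counted in quarters.
PV = PMT × [(1 − (1+r)^−n)/r] = 850 × [1 − (1+r)^−136] / r = £30,013.09

£30,013.09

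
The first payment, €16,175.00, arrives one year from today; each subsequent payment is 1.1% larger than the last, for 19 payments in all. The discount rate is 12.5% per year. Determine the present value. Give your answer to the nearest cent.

€123,251.65

Periodic rate r = 0.125 per year.
Growing ordinary annuity: PV = PMT₁ × [1 − ((1+g)/(1+r))^n] / (r − g) = 16,175 × [1 − ((1+0.011)/(1+r))^19] / (r − 0.011) = €123,251.65.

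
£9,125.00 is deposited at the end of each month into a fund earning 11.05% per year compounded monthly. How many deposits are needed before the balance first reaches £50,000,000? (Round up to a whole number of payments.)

430 payments

Periodic rate r = 0.1105/12 per month; n is counted in months.
Ordinary annuity FV: 50,000,000 = 9,125 × [((1+r)^n − 1)/r].
(1+r)^n = 1 + 50,000,000 × r / 9,125, so n = ln(1 + 50,000,000·r/9,125) / ln(1+r) = 429.92.
Round up to a whole number of payments: n = 430.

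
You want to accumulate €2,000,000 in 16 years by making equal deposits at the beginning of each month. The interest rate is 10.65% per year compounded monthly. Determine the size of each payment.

Level annuity due; solve FV = PMT × [((1+r)^n − 1)/r] × (1+r) for PMT.
Periodic rate r = 0.1065/12 per month; n is counted in months.
With n = 192: PMT = 2,000,000 / ([((1+r)^n − 1)/r] × (1+r)) = €3,949.48

€3,949.48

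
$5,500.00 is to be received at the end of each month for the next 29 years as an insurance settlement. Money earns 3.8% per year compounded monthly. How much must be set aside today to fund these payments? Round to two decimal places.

This is an ordinary annuity: 348 payments of $5,500.00 at the end of each month.
Periodic rate r = 0.038/12 per month; n is counted in months.
PV = PMT × [(1 − (1+r)^−n)/r] = 5,500 × [1 − (1+r)^−348] / r = $1,158,847.22

$1,158,847.22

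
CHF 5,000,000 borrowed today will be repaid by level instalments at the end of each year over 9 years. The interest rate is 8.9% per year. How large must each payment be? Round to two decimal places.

CHF 830,606.60

Level ordinary annuity; solve PV = PMT × [(1 − (1+r)^−n)/r] for PMT.
Periodic rate r = 0.089 per year.
With n = 9: PMT = 5,000,000 / ([(1 − (1+r)^−n)/r]) = CHF 830,606.60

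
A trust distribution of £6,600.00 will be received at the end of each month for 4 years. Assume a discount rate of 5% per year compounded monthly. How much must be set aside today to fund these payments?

£286,591.51

This is an ordinary annuity: 48 payments of £6,600.00 at the end of each month.
Periodic rate r = 0.05/12 per month; n is counted in months.
PV = PMT × [(1 − (1+r)^−n)/r] = 6,600 × [1 − (1+r)^−48] / r = £286,591.51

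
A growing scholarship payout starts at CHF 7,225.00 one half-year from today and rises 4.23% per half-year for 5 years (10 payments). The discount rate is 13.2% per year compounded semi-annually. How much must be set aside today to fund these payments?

CHF 61,382.67

Periodic rate r = 0.132/2 per half-year; n is counted in half-years.
Growing ordinary annuity: PV = PMT₁ × [1 − ((1+g)/(1+r))^n] / (r − g) = 7,225 × [1 − ((1+0.0423)/(1+r))^10] / (r − 0.0423) = CHF 61,382.67.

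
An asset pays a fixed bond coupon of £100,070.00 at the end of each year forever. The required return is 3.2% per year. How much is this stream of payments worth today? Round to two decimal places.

£3,127,187.50

Periodic rate r = 0.032 per year.
Level perpetuity: PV = PMT / r = 100,070 / (0.032) = £3,127,187.50.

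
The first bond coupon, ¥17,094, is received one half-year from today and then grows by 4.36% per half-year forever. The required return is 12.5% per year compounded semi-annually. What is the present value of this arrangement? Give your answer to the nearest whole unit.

¥904,444

Periodic rate r = 0.125/2 per half-year.
Growing perpetuity (Gordon): PV = PMT₁ / (r − g) = 17,094 / (r − 0.0436) = ¥904,444.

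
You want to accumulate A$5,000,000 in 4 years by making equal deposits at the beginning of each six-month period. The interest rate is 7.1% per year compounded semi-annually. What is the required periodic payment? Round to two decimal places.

A$532,498.20

Level annuity due; solve FV = PMT × [((1+r)^n − 1)/r] × (1+r) for PMT.
Periodic rate r = 0.071/2 per half-year; n is counted in half-years.
With n = 8: PMT = 5,000,000 / ([((1+r)^n − 1)/r] × (1+r)) = A$532,498.20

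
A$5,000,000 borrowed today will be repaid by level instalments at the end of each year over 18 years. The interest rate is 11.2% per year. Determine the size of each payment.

A$657,238.13

Level ordinary annuity; solve PV = PMT × [(1 − (1+r)^−n)/r] for PMT.
Periodic rate r = 0.112 per year.
With n = 18: PMT = 5,000,000 / ([(1 − (1+r)^−n)/r]) = A$657,238.13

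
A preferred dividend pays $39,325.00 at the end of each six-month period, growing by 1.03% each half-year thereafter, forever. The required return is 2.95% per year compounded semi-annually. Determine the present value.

Periodic rate r = 0.0295/2 per half-year.
Growing perpetuity (Gordon): PV = PMT₁ / (r − g) = 39,325 / (r − 0.0103) = $8,837,078.65.

$8,837,078.65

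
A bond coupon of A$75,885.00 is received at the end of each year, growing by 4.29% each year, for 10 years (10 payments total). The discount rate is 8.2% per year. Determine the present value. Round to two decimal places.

Periodic rate r = 0.082 per year.
Growing ordinary annuity: PV = PMT₁ × [1 − ((1+g)/(1+r))^n] / (r − g) = 75,885 × [1 − ((1+0.0429)/(1+r))^10] / (r − 0.0429) = A$597,615.83.

A$597,615.83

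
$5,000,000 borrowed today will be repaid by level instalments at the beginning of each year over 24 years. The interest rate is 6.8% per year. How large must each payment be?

$401,048.50

Level annuity due; solve PV = PMT × [(1 − (1+r)^−n)/r] × (1+r) for PMT.
Periodic rate r = 0.068 per year.
With n = 24: PMT = 5,000,000 / ([(1 − (1+r)^−n)/r] × (1+r)) = $401,048.50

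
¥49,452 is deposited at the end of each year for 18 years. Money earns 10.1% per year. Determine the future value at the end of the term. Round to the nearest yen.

This is an ordinary annuity: 18 deposits of ¥49,452 at the end of each year.
Periodic rate r = 0.101 per year.
FV = PMT × [((1+r)^n − 1)/r] = 49,452 × [(1+r)^18 − 1] / r = ¥2,277,536

¥2,277,536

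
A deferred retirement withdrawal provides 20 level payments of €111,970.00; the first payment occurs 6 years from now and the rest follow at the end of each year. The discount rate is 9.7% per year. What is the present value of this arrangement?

Ordinary annuity of 20 payments, first payment at period 6.
Periodic rate r = 0.097 per year.
The ordinary-annuity PV formula values the stream one period before the first payment (period 5); discount that back 5 periods:
PV₀ = 111,970 × [1 − (1+r)^−20] / r × (1+r)^−5 = €612,534.25

€612,534.25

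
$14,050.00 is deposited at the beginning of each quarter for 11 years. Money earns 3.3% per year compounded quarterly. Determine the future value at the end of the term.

$747,782.53

This is an annuity due: 44 deposits of $14,050.00 at the beginning of each quarter.
Periodic rate r = 0.033/4 per quarter; n is counted in quarters.
FV = PMT × [((1+r)^n − 1)/r] × (1+r) = 14,050 × [(1+r)^44 − 1] / r × (1+r) = $747,782.53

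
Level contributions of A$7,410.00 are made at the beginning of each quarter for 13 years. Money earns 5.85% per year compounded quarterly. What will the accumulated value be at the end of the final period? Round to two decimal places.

A$579,670.55

This is an annuity due: 52 deposits of A$7,410.00 at the beginning of each quarter.
Periodic rate r = 0.0585/4 per quarter; n is counted in quarters.
FV = PMT × [((1+r)^n − 1)/r] × (1+r) = 7,410 × [(1+r)^52 − 1] / r × (1+r) = A$579,670.55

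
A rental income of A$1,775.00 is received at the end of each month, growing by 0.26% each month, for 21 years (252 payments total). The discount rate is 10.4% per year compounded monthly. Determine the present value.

A$228,606.56

Periodic rate r = 0.104/12 per month; n is counted in months.
Growing ordinary annuity: PV = PMT₁ × [1 − ((1+g)/(1+r))^n] / (r − g) = 1,775 × [1 − ((1+0.0026)/(1+r))^252] / (r − 0.0026) = A$228,606.56.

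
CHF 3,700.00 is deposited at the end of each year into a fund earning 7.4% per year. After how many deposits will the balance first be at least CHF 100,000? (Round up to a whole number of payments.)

16 payments

Periodic rate r = 0.074 per year.
Ordinary annuity FV: 100,000 = 3,700 × [((1+r)^n − 1)/r].
(1+r)^n = 1 + 100,000 × r / 3,700, so n = ln(1 + 100,000·r/3,700) / ln(1+r) = 15.39.
Round up to a whole number of payments: n = 16.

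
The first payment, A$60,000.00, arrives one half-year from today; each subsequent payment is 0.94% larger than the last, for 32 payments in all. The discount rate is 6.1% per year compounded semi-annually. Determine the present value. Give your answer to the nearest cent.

Periodic rate r = 0.061/2 per half-year; n is counted in half-years.
Growing ordinary annuity: PV = PMT₁ × [1 − ((1+g)/(1+r))^n] / (r − g) = 60,000 × [1 − ((1+0.0094)/(1+r))^32] / (r − 0.0094) = A$1,376,843.67.

A$1,376,843.67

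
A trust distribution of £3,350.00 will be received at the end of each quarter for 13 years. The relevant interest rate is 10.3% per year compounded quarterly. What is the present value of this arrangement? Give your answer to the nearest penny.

This is an ordinary annuity: 52 payments of £3,350.00 at the end of each quarter.
Periodic rate r = 0.103/4 per quarter; n is counted in quarters.
PV = PMT × [(1 − (1+r)^−n)/r] = 3,350 × [1 − (1+r)^−52] / r = £95,414.76

£95,414.76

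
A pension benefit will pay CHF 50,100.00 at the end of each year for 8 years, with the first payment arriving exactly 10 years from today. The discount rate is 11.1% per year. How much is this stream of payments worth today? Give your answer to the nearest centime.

CHF 99,619.45

Ordinary annuity of 8 payments, first payment at period 10.
Periodic rate r = 0.111 per year.
The ordinary-annuity PV formula values the stream one period before the first payment (period 9); discount that back 9 periods:
PV₀ = 50,100 × [1 − (1+r)^−8] / r × (1+r)^−9 = CHF 99,619.45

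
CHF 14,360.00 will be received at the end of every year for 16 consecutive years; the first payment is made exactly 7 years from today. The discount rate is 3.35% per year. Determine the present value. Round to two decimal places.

CHF 144,135.52

Ordinary annuity of 16 payments, first payment at period 7.
Periodic rate r = 0.0335 per year.
The ordinary-annuity PV formula values the stream one period before the first payment (period 6); discount that back 6 periods:
PV₀ = 14,360 × [1 − (1+r)^−16] / r × (1+r)^−6 = CHF 144,135.52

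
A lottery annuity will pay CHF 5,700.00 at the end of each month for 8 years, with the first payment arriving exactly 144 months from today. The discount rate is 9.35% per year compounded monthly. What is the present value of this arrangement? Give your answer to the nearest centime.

Ordinary annuity of 96 payments, first payment at period 144.
Periodic rate r = 0.0935/12 per month; n is counted in months.
The ordinary-annuity PV formula values the stream one period before the first payment (period 143); discount that back 143 periods:
PV₀ = 5,700 × [1 − (1+r)^−96] / r × (1+r)^−143 = CHF 126,661.34

CHF 126,661.34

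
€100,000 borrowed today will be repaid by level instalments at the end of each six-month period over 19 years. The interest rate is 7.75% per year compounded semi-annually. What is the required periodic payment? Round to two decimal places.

€5,070.79

Level ordinary annuity; solve PV = PMT × [(1 − (1+r)^−n)/r] for PMT.
Periodic rate r = 0.0775/2 per half-year; n is counted in half-years.
With n = 38: PMT = 100,000 / ([(1 − (1+r)^−n)/r]) = €5,070.79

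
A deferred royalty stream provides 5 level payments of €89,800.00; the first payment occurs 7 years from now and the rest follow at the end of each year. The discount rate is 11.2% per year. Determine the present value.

€174,656.94

Ordinary annuity of 5 payments, first payment at period 7.
Periodic rate r = 0.112 per year.
The ordinary-annuity PV formula values the stream one period before the first payment (period 6); discount that back 6 periods:
PV₀ = 89,800 × [1 − (1+r)^−5] / r × (1+r)^−6 = €174,656.94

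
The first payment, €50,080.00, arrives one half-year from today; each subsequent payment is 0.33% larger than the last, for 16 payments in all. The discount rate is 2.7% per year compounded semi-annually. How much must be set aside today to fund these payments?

€733,644.24

Periodic rate r = 0.027/2 per half-year; n is counted in half-years.
Growing ordinary annuity: PV = PMT₁ × [1 − ((1+g)/(1+r))^n] / (r − g) = 50,080 × [1 − ((1+0.0033)/(1+r))^16] / (r − 0.0033) = €733,644.24.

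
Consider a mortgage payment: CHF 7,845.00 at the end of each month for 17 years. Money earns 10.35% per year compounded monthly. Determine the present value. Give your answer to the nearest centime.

CHF 751,815.27

This is an ordinary annuity: 204 payments of CHF 7,845.00 at the end of each month.
Periodic rate r = 0.1035/12 per month; n is counted in months.
PV = PMT × [(1 − (1+r)^−n)/r] = 7,845 × [1 − (1+r)^−204] / r = CHF 751,815.27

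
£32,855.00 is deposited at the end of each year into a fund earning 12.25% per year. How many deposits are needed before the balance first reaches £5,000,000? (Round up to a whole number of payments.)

Periodic rate r = 0.1225 per year.
Ordinary annuity FV: 5,000,000 = 32,855 × [((1+r)^n − 1)/r].
(1+r)^n = 1 + 5,000,000 × r / 32,855, so n = ln(1 + 5,000,000·r/32,855) / ln(1+r) = 25.77.
Round up to a whole number of payments: n = 26.

26 payments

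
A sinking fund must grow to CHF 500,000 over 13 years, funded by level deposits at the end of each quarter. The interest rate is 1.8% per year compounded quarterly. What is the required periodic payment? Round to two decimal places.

CHF 8,555.74

Level ordinary annuity; solve FV = PMT × [((1+r)^n − 1)/r] for PMT.
Periodic rate r = 0.018/4 per quarter; n is counted in quarters.
With n = 52: PMT = 500,000 / ([((1+r)^n − 1)/r]) = CHF 8,555.74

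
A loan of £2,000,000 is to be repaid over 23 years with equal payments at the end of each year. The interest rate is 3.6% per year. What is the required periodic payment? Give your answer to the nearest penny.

£129,340.19

Level ordinary annuity; solve PV = PMT × [(1 − (1+r)^−n)/r] for PMT.
Periodic rate r = 0.036 per year.
With n = 23: PMT = 2,000,000 / ([(1 − (1+r)^−n)/r]) = £129,340.19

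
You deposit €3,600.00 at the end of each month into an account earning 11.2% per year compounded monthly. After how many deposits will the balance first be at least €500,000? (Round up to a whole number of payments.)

90 payments

Periodic rate r = 0.112/12 per month; n is counted in months.
Ordinary annuity FV: 500,000 = 3,600 × [((1+r)^n − 1)/r].
(1+r)^n = 1 + 500,000 × r / 3,600, so n = ln(1 + 500,000·r/3,600) / ln(1+r) = 89.48.
Round up to a whole number of payments: n = 90.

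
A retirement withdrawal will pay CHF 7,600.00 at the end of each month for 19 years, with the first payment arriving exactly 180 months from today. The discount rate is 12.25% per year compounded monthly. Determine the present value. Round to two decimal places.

CHF 108,935.66

Ordinary annuity of 228 payments, first payment at period 180.
Periodic rate r = 0.1225/12 per month; n is counted in months.
The ordinary-annuity PV formula values the stream one period before the first payment (period 179); discount that back 179 periods:
PV₀ = 7,600 × [1 − (1+r)^−228] / r × (1+r)^−179 = CHF 108,935.66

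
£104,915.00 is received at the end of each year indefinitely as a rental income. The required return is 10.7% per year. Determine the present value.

Periodic rate r = 0.107 per year.
Level perpetuity: PV = PMT / r = 104,915 / (0.107) = £980,514.02.

£980,514.02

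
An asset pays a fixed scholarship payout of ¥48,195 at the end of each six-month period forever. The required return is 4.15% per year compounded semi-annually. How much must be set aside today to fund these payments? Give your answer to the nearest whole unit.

Periodic rate r = 0.0415/2 per half-year.
Level perpetuity: PV = PMT / r = 48,195 / (0.0415/2) = ¥2,322,651.

¥2,322,651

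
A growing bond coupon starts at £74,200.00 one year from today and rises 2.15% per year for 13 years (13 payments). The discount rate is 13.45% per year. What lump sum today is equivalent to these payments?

£488,769.99

Periodic rate r = 0.1345 per year.
Growing ordinary annuity: PV = PMT₁ × [1 − ((1+g)/(1+r))^n] / (r − g) = 74,200 × [1 − ((1+0.0215)/(1+r))^13] / (r − 0.0215) = £488,769.99.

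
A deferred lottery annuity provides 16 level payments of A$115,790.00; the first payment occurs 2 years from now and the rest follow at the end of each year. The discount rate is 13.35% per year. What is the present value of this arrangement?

Ordinary annuity of 16 payments, first payment at period 2.
Periodic rate r = 0.1335 per year.
The ordinary-annuity PV formula values the stream one period before the first payment (period 1); discount that back 1 periods:
PV₀ = 115,790 × [1 − (1+r)^−16] / r × (1+r)^−1 = A$662,143.92

A$662,143.92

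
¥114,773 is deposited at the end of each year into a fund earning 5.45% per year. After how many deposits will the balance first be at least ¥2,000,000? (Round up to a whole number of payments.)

13 payments

Periodic rate r = 0.0545 per year.
Ordinary annuity FV: 2,000,000 = 114,773 × [((1+r)^n − 1)/r].
(1+r)^n = 1 + 2,000,000 × r / 114,773, so n = ln(1 + 2,000,000·r/114,773) / ln(1+r) = 12.58.
Round up to a whole number of payments: n = 13.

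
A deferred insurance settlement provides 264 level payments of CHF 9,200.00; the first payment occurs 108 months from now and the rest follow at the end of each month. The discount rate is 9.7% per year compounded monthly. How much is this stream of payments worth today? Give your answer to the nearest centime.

CHF 423,512.34

Ordinary annuity of 264 payments, first payment at period 108.
Periodic rate r = 0.097/12 per month; n is counted in months.
The ordinary-annuity PV formula values the stream one period before the first payment (period 107); discount that back 107 periods:
PV₀ = 9,200 × [1 − (1+r)^−264] / r × (1+r)^−107 = CHF 423,512.34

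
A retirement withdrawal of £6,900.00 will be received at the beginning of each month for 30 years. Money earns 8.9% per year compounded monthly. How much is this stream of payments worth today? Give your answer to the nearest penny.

This is an annuity due: 360 payments of £6,900.00 at the beginning of each month.
Periodic rate r = 0.089/12 per month; n is counted in months.
PV = PMT × [(1 − (1+r)^−n)/r] × (1+r) = 6,900 × [1 − (1+r)^−360] / r × (1+r) = £871,688.68

£871,688.68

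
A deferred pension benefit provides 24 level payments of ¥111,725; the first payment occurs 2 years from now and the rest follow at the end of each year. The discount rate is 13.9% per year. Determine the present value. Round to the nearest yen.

Ordinary annuity of 24 payments, first payment at period 2.
Periodic rate r = 0.139 per year.
The ordinary-annuity PV formula values the stream one period before the first payment (period 1); discount that back 1 periods:
PV₀ = 111,725 × [1 − (1+r)^−24] / r × (1+r)^−1 = ¥674,638

¥674,638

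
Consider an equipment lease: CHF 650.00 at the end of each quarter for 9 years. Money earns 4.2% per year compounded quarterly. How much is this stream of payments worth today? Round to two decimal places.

CHF 19,402.05

This is an ordinary annuity: 36 payments of CHF 650.00 at the end of each quarter.
Periodic rate r = 0.042/4 per quarter; n is counted in quarters.
PV = PMT × [(1 − (1+r)^−n)/r] = 650 × [1 − (1+r)^−36] / r = CHF 19,402.05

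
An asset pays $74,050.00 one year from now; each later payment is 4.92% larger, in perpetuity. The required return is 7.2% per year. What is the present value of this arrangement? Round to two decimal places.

$3,247,807.02

Periodic rate r = 0.072 per year.
Growing perpetuity (Gordon): PV = PMT₁ / (r − g) = 74,050 / (r − 0.0492) = $3,247,807.02.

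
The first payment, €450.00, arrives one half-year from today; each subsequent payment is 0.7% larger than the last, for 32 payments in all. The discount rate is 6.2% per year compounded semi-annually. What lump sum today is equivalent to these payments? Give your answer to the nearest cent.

Periodic rate r = 0.062/2 per half-year; n is counted in half-years.
Growing ordinary annuity: PV = PMT₁ × [1 − ((1+g)/(1+r))^n] / (r − g) = 450 × [1 − ((1+0.007)/(1+r))^32] / (r − 0.007) = €9,925.97.

€9,925.97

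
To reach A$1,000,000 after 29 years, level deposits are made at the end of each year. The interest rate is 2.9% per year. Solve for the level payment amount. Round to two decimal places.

A$22,461.30

Level ordinary annuity; solve FV = PMT × [((1+r)^n − 1)/r] for PMT.
Periodic rate r = 0.029 per year.
With n = 29: PMT = 1,000,000 / ([((1+r)^n − 1)/r]) = A$22,461.30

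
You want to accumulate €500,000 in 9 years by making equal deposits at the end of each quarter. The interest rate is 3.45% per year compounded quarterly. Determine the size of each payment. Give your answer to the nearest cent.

Level ordinary annuity; solve FV = PMT × [((1+r)^n − 1)/r] for PMT.
Periodic rate r = 0.0345/4 per quarter; n is counted in quarters.
With n = 36: PMT = 500,000 / ([((1+r)^n − 1)/r]) = €11,903.38

€11,903.38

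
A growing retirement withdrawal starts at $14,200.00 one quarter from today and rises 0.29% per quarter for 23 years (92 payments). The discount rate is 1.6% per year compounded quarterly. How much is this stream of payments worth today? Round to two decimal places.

$1,238,410.90

Periodic rate r = 0.016/4 per quarter; n is counted in quarters.
Growing ordinary annuity: PV = PMT₁ × [1 − ((1+g)/(1+r))^n] / (r − g) = 14,200 × [1 − ((1+0.0029)/(1+r))^92] / (r − 0.0029) = $1,238,410.90.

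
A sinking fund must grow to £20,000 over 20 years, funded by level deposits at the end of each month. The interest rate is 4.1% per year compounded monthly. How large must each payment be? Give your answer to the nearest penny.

£53.92

Level ordinary annuity; solve FV = PMT × [((1+r)^n − 1)/r] for PMT.
Periodic rate r = 0.041/12 per month; n is counted in months.
With n = 240: PMT = 20,000 / ([((1+r)^n − 1)/r]) = £53.92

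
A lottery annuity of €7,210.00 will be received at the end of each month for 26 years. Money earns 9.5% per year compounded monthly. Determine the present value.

This is an ordinary annuity: 312 payments of €7,210.00 at the end of each month.
Periodic rate r = 0.095/12 per month; n is counted in months.
PV = PMT × [(1 − (1+r)^−n)/r] = 7,210 × [1 − (1+r)^−312] / r = €832,949.42

€832,949.42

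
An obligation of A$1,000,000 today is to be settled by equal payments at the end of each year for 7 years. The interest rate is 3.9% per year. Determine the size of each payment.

A$165,994.44

Level ordinary annuity; solve PV = PMT × [(1 − (1+r)^−n)/r] for PMT.
Periodic rate r = 0.039 per year.
With n = 7: PMT = 1,000,000 / ([(1 − (1+r)^−n)/r]) = A$165,994.44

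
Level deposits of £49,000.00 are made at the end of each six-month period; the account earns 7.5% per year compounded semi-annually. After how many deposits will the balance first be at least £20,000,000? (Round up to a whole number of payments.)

76 payments

Periodic rate r = 0.075/2 per half-year; n is counted in half-years.
Ordinary annuity FV: 20,000,000 = 49,000 × [((1+r)^n − 1)/r].
(1+r)^n = 1 + 20,000,000 × r / 49,000, so n = ln(1 + 20,000,000·r/49,000) / ln(1+r) = 75.83.
Round up to a whole number of payments: n = 76.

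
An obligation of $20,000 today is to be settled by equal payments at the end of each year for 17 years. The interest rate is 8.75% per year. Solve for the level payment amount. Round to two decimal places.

Level ordinary annuity; solve PV = PMT × [(1 − (1+r)^−n)/r] for PMT.
Periodic rate r = 0.0875 per year.
With n = 17: PMT = 20,000 / ([(1 − (1+r)^−n)/r]) = $2,303.45

$2,303.45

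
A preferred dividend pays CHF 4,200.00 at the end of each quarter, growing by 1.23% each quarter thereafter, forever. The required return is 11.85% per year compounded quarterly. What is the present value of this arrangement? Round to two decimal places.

CHF 242,424.24

Periodic rate r = 0.1185/4 per quarter.
Growing perpetuity (Gordon): PV = PMT₁ / (r − g) = 4,200 / (r − 0.0123) = CHF 242,424.24.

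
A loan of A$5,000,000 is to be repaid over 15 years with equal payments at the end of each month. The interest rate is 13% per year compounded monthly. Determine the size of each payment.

Level ordinary annuity; solve PV = PMT × [(1 − (1+r)^−n)/r] for PMT.
Periodic rate r = 0.13/12 per month; n is counted in months.
With n = 180: PMT = 5,000,000 / ([(1 − (1+r)^−n)/r]) = A$63,262.11

A$63,262.11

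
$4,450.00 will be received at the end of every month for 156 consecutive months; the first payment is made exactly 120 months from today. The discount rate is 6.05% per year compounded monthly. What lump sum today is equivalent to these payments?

Ordinary annuity of 156 payments, first payment at period 120.
Periodic rate r = 0.0605/12 per month; n is counted in months.
The ordinary-annuity PV formula values the stream one period before the first payment (period 119); discount that back 119 periods:
PV₀ = 4,450 × [1 − (1+r)^−156] / r × (1+r)^−119 = $263,761.74

$263,761.74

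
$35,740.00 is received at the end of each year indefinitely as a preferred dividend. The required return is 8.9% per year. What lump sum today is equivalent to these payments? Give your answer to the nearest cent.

Periodic rate r = 0.089 per year.
Level perpetuity: PV = PMT / r = 35,740 / (0.089) = $401,573.03.

$401,573.03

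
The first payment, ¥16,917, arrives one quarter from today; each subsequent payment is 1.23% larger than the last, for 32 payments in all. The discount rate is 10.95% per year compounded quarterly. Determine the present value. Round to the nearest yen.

Periodic rate r = 0.1095/4 per quarter; n is counted in quarters.
Growing ordinary annuity: PV = PMT₁ × [1 − ((1+g)/(1+r))^n] / (r − g) = 16,917 × [1 − ((1+0.0123)/(1+r))^32] / (r − 0.0123) = ¥422,937.

¥422,937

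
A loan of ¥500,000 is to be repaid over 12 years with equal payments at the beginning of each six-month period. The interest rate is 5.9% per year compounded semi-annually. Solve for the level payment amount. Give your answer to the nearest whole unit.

¥28,523

Level annuity due; solve PV = PMT × [(1 − (1+r)^−n)/r] × (1+r) for PMT.
Periodic rate r = 0.059/2 per half-year; n is counted in half-years.
With n = 24: PMT = 500,000 / ([(1 − (1+r)^−n)/r] × (1+r)) = ¥28,523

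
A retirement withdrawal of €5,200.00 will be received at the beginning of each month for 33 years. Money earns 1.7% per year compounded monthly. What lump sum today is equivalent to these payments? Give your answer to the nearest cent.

€1,577,410.38

This is an annuity due: 396 payments of €5,200.00 at the beginning of each month.
Periodic rate r = 0.017/12 per month; n is counted in months.
PV = PMT × [(1 − (1+r)^−n)/r] × (1+r) = 5,200 × [1 − (1+r)^−396] / r × (1+r) = €1,577,410.38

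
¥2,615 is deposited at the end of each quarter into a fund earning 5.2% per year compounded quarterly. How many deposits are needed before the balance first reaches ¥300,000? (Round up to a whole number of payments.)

71 payments

Periodic rate r = 0.052/4 per quarter; n is counted in quarters.
Ordinary annuity FV: 300,000 = 2,615 × [((1+r)^n − 1)/r].
(1+r)^n = 1 + 300,000 × r / 2,615, so n = ln(1 + 300,000·r/2,615) / ln(1+r) = 70.67.
Round up to a whole number of payments: n = 71.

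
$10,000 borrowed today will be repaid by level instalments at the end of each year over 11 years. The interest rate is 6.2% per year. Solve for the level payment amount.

Level ordinary annuity; solve PV = PMT × [(1 − (1+r)^−n)/r] for PMT.
Periodic rate r = 0.062 per year.
With n = 11: PMT = 10,000 / ([(1 − (1+r)^−n)/r]) = $1,280.93

$1,280.93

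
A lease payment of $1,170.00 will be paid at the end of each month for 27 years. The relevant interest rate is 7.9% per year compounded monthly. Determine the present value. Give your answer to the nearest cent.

This is an ordinary annuity: 324 payments of $1,170.00 at the end of each month.
Periodic rate r = 0.079/12 per month; n is counted in months.
PV = PMT × [(1 − (1+r)^−n)/r] = 1,170 × [1 − (1+r)^−324] / r = $156,517.13

$156,517.13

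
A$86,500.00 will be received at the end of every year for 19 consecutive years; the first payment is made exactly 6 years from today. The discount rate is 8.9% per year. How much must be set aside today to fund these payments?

Ordinary annuity of 19 payments, first payment at period 6.
Periodic rate r = 0.089 per year.
The ordinary-annuity PV formula values the stream one period before the first payment (period 5); discount that back 5 periods:
PV₀ = 86,500 × [1 − (1+r)^−19] / r × (1+r)^−5 = A$508,989.91

A$508,989.91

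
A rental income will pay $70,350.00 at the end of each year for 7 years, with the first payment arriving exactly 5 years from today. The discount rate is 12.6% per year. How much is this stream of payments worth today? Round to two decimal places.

Ordinary annuity of 7 payments, first payment at period 5.
Periodic rate r = 0.126 per year.
The ordinary-annuity PV formula values the stream one period before the first payment (period 4); discount that back 4 periods:
PV₀ = 70,350 × [1 − (1+r)^−7] / r × (1+r)^−4 = $195,982.05

$195,982.05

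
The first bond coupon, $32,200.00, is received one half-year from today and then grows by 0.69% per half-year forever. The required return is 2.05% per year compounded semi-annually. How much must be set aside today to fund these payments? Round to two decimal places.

$9,611,940.30

Periodic rate r = 0.0205/2 per half-year.
Growing perpetuity (Gordon): PV = PMT₁ / (r − g) = 32,200 / (r − 0.0069) = $9,611,940.30.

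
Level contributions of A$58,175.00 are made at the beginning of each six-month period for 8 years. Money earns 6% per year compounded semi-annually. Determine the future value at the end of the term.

This is an annuity due: 16 deposits of A$58,175.00 at the beginning of each six-month period.
Periodic rate r = 0.06/2 per half-year; n is counted in half-years.
FV = PMT × [((1+r)^n − 1)/r] × (1+r) = 58,175 × [(1+r)^16 − 1] / r × (1+r) = A$1,207,805.37

A$1,207,805.37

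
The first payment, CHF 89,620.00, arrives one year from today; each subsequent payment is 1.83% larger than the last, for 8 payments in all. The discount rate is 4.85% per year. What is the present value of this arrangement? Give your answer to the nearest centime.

Periodic rate r = 0.0485 per year.
Growing ordinary annuity: PV = PMT₁ × [1 − ((1+g)/(1+r))^n] / (r − g) = 89,620 × [1 − ((1+0.0183)/(1+r))^8] / (r − 0.0183) = CHF 618,693.26.

CHF 618,693.26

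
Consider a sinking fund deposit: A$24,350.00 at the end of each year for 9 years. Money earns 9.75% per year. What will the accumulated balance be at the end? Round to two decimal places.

A$327,202.34

This is an ordinary annuity: 9 deposits of A$24,350.00 at the end of each year.
Periodic rate r = 0.0975 per year.
FV = PMT × [((1+r)^n − 1)/r] = 24,350 × [(1+r)^9 − 1] / r = A$327,202.34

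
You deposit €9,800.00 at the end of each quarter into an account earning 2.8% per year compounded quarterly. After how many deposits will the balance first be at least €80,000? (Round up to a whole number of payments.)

8 payments

Periodic rate r = 0.028/4 per quarter; n is counted in quarters.
Ordinary annuity FV: 80,000 = 9,800 × [((1+r)^n − 1)/r].
(1+r)^n = 1 + 80,000 × r / 9,800, so n = ln(1 + 80,000·r/9,800) / ln(1+r) = 7.97.
Round up to a whole number of payments: n = 8.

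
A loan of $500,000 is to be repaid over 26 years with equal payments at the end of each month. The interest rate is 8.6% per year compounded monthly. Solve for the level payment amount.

Level ordinary annuity; solve PV = PMT × [(1 − (1+r)^−n)/r] for PMT.
Periodic rate r = 0.086/12 per month; n is counted in months.
With n = 312: PMT = 500,000 / ([(1 − (1+r)^−n)/r]) = $4,016.02

$4,016.02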